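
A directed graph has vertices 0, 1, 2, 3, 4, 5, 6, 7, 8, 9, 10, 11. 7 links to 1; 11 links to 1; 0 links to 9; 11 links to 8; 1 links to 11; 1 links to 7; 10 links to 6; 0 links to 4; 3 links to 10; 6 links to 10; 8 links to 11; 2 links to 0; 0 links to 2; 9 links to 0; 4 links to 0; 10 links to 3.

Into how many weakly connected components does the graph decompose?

4

From 0: component {0, 2, 4, 9}.
From 1: component {1, 7, 8, 11}.
From 3: component {3, 6, 10}.
From 5: component {5}.
That's 4 components.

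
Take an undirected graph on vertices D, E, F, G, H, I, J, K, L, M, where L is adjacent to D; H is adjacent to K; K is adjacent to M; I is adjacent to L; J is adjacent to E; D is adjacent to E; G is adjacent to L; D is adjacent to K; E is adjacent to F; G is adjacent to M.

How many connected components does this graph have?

From D: component {D, E, F, G, H, I, J, K, L, M}.
That's 1 component.

1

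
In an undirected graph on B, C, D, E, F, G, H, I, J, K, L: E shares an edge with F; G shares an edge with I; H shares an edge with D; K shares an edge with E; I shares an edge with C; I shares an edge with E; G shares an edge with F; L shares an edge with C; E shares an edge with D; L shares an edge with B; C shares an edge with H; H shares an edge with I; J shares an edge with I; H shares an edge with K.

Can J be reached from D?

Yes

Explore from D.
Distance 1: reach E, H.
Distance 2: reach C, F, I, K.
Distance 3: reach G, J, L.
Found J.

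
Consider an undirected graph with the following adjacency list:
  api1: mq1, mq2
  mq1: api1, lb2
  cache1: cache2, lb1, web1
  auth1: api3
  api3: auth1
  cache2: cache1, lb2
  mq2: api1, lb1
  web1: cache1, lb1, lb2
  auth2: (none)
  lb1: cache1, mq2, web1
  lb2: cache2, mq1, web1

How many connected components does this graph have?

3

From api1: component {api1, cache1, cache2, lb1, lb2, mq1, mq2, web1}.
From api3: component {api3, auth1}.
From auth2: component {auth2}.
That's 3 components.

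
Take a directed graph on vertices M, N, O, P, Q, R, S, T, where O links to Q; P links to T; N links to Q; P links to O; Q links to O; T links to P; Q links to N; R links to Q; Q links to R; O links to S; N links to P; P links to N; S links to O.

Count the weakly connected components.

From M: component {M}.
From N: component {N, O, P, Q, R, S, T}.
That's 2 components.

2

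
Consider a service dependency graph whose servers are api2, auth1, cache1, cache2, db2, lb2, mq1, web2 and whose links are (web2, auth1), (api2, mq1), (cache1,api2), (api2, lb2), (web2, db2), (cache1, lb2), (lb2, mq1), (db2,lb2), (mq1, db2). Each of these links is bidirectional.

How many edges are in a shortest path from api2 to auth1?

4

Distance 0: api2.
Distance 1: cache1, lb2, mq1.
Distance 2: db2.
Distance 3: web2.
Distance 4: auth1 — contains auth1.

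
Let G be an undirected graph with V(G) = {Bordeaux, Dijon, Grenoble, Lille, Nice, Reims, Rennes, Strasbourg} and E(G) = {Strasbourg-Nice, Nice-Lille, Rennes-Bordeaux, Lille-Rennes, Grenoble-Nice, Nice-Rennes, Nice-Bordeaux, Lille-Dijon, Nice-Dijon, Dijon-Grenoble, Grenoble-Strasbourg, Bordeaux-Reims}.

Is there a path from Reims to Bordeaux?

Yes

Explore from Reims.
Distance 1: reach Bordeaux.
Found Bordeaux.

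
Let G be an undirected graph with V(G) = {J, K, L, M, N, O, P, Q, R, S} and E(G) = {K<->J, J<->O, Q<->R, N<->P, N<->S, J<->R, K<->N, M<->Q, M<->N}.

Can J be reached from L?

L has no edges, so nothing is reachable from it.

No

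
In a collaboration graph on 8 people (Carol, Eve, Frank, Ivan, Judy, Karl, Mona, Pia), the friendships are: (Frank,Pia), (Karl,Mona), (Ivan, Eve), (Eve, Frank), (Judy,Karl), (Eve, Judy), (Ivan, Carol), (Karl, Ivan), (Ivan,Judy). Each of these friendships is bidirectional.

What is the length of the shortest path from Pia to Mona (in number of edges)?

5

Distance 0: Pia.
Distance 1: Frank.
Distance 2: Eve.
Distance 3: Ivan, Judy.
Distance 4: Carol, Karl.
Distance 5: Mona — contains Mona.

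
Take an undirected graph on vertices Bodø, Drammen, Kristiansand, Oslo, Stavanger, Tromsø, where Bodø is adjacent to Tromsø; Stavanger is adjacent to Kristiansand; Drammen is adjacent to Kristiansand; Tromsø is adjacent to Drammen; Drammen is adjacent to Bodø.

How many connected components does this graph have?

2

From Bodø: component {Bodø, Drammen, Kristiansand, Stavanger, Tromsø}.
From Oslo: component {Oslo}.
That's 2 components.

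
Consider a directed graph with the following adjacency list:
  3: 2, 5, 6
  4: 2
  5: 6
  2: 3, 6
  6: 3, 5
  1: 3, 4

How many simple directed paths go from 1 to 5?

7

1→3→2→6→5
1→3→5
1→3→6→5
1→4→2→3→5
1→4→2→3→6→5
1→4→2→6→3→5
1→4→2→6→5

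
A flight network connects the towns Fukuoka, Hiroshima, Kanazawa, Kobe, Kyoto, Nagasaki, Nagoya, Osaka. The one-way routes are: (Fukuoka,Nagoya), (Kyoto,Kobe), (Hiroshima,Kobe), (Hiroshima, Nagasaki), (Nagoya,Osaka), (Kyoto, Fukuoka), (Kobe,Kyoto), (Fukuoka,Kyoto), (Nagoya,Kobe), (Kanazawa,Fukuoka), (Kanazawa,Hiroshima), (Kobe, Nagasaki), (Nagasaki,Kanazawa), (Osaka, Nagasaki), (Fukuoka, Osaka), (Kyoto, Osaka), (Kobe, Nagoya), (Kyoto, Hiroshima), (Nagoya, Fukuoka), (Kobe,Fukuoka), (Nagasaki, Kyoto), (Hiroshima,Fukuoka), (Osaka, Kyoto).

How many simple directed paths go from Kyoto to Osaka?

Kyoto→Fukuoka→Nagoya→Osaka
Kyoto→Fukuoka→Osaka
Kyoto→Hiroshima→Fukuoka→Nagoya→Osaka
Kyoto→Hiroshima→Fukuoka→Osaka
Kyoto→Hiroshima→Kobe→Fukuoka→Nagoya→Osaka
Kyoto→Hiroshima→Kobe→Fukuoka→Osaka
Kyoto→Hiroshima→Kobe→Nagasaki→Kanazawa→Fukuoka→Nagoya→Osaka
Kyoto→Hiroshima→Kobe→Nagasaki→Kanazawa→Fukuoka→Osaka
... and 13 more.

21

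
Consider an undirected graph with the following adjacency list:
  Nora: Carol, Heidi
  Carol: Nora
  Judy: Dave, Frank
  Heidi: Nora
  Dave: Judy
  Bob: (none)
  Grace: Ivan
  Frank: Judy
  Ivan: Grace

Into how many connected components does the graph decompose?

4

From Bob: component {Bob}.
From Carol: component {Carol, Heidi, Nora}.
From Dave: component {Dave, Frank, Judy}.
From Grace: component {Grace, Ivan}.
That's 4 components.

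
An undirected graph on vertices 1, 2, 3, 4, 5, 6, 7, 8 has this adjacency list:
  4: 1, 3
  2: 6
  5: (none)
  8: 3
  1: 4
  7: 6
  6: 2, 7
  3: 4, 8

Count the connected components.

3

From 1: component {1, 3, 4, 8}.
From 2: component {2, 6, 7}.
From 5: component {5}.
That's 3 components.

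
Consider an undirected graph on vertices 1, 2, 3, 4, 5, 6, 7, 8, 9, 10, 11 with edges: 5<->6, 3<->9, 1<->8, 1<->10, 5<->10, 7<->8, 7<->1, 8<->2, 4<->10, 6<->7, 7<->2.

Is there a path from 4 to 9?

No

Explore from 4.
Distance 1: reach 10.
Distance 2: reach 1, 5.
Distance 3: reach 6, 7, 8.
Distance 4: reach 2.
The search is exhausted without reaching 9; it lies in a different component.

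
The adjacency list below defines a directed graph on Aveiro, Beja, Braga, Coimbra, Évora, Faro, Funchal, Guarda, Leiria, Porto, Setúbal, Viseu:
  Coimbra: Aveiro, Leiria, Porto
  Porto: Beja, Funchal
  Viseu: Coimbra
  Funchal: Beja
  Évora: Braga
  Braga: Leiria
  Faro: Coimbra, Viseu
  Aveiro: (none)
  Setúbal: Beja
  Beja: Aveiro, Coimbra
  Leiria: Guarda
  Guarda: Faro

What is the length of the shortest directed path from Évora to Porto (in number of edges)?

6

Distance 0: Évora.
Distance 1: Braga.
Distance 2: Leiria.
Distance 3: Guarda.
Distance 4: Faro.
Distance 5: Coimbra, Viseu.
Distance 6: Aveiro, Porto — contains Porto.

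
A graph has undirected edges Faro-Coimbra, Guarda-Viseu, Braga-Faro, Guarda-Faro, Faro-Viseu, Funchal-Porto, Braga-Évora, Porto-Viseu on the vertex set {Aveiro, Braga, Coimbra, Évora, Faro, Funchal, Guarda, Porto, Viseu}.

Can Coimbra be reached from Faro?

Explore from Faro.
Distance 1: reach Braga, Coimbra, Guarda, Viseu.
Found Coimbra.

Yes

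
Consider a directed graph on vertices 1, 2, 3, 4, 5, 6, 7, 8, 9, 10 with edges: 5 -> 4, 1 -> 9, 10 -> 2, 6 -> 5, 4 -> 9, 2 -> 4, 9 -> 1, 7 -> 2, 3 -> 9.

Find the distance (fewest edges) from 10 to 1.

4

Distance 0: 10.
Distance 1: 2.
Distance 2: 4.
Distance 3: 9.
Distance 4: 1 — contains 1.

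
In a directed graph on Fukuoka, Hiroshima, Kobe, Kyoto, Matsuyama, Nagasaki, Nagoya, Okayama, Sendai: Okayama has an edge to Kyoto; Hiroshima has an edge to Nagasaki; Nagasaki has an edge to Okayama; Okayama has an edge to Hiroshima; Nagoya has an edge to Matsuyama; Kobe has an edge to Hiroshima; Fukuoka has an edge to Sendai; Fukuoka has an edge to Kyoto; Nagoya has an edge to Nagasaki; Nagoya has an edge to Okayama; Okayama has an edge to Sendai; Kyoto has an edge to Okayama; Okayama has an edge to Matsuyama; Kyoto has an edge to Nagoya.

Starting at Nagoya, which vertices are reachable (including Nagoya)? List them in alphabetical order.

Start at Nagoya.
Its neighbours: Matsuyama, Nagasaki, Okayama.
Then their neighbours: Hiroshima, Kyoto, Sendai.
Nothing further is reachable.

Hiroshima, Kyoto, Matsuyama, Nagasaki, Nagoya, Okayama, Sendai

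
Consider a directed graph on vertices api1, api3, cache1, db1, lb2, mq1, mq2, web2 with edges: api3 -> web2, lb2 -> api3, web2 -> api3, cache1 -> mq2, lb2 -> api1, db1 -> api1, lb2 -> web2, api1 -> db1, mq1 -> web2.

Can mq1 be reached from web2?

No

Explore from web2.
Distance 1: reach api3.
The search from web2 is exhausted; no directed path reaches mq1.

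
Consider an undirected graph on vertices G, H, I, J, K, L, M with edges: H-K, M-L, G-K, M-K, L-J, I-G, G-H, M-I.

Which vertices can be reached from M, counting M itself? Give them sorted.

Start at M.
Its neighbours: I, K, L.
Then their neighbours: G, H, J.
Every vertex is now reached.

G, H, I, J, K, L, M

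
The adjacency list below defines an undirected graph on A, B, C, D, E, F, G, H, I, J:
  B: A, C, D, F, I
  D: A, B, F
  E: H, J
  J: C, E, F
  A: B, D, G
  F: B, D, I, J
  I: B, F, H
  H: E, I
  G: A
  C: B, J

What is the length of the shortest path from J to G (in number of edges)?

Distance 0: J.
Distance 1: C, E, F.
Distance 2: B, D, H, I.
Distance 3: A.
Distance 4: G — contains G.

4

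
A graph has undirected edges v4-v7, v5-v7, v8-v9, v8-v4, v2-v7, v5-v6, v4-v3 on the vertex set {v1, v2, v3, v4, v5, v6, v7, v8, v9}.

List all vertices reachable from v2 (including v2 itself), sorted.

v2, v3, v4, v5, v6, v7, v8, v9

Start at v2.
Its neighbours: v7.
Then their neighbours: v4, v5.
Then next layer: v3, v6, v8.
Then next layer: v9.
Nothing further is reachable.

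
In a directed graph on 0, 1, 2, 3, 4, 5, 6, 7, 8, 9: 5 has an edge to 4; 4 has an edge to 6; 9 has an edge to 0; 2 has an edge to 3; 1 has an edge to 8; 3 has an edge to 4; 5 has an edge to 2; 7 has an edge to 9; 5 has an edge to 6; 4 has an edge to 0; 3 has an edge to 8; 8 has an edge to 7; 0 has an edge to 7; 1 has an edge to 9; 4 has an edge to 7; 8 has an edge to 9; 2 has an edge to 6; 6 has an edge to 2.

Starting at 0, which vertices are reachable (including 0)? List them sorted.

Start at 0.
Its neighbours: 7.
Then their neighbours: 9.
Nothing further is reachable.

0, 7, 9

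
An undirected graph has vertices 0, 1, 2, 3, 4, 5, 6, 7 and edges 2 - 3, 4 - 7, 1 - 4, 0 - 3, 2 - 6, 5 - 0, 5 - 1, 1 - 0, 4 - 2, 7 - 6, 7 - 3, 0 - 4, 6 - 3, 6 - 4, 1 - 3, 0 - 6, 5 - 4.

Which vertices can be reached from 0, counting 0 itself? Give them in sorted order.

Start at 0.
Its neighbours: 1, 3, 4, 5, 6.
Then their neighbours: 2, 7.
Every vertex is now reached.

0, 1, 2, 3, 4, 5, 6, 7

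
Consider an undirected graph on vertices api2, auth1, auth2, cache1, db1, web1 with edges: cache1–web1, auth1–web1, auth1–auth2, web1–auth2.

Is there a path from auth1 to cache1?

Explore from auth1.
Distance 1: reach auth2, web1.
Distance 2: reach cache1.
Found cache1.

Yes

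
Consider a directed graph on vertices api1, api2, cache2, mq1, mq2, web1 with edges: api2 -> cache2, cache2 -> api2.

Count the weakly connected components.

5

From api1: component {api1}.
From api2: component {api2, cache2}.
From mq1: component {mq1}.
From mq2: component {mq2}.
From web1: component {web1}.
That's 5 components.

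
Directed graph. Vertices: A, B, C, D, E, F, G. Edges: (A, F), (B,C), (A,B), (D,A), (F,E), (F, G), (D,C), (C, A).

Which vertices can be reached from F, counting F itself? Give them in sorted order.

Start at F.
Its neighbours: E, G.
Nothing further is reachable.

E, F, G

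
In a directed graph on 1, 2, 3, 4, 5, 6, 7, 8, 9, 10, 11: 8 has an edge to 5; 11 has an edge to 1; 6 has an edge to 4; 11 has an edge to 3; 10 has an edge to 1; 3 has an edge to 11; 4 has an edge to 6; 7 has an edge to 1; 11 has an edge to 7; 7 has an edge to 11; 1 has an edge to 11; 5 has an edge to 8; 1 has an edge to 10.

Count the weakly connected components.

From 1: component {1, 3, 7, 10, 11}.
From 2: component {2}.
From 4: component {4, 6}.
From 5: component {5, 8}.
From 9: component {9}.
That's 5 components.

5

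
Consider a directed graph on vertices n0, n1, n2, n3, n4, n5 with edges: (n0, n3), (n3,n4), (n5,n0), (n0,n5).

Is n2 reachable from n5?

No

Explore from n5.
Distance 1: reach n0.
Distance 2: reach n3.
Distance 3: reach n4.
The search from n5 is exhausted; no directed path reaches n2.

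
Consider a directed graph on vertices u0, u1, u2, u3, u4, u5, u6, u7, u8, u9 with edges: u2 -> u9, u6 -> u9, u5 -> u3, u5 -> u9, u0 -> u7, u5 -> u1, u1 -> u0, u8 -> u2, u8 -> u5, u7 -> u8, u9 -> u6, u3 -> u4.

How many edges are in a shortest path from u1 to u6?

Distance 0: u1.
Distance 1: u0.
Distance 2: u7.
Distance 3: u8.
Distance 4: u2, u5.
Distance 5: u3, u9.
Distance 6: u4, u6 — contains u6.

6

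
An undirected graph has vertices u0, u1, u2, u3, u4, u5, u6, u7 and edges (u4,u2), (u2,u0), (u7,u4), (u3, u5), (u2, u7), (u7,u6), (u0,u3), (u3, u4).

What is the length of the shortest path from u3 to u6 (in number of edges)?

Distance 0: u3.
Distance 1: u0, u4, u5.
Distance 2: u2, u7.
Distance 3: u6 — contains u6.

3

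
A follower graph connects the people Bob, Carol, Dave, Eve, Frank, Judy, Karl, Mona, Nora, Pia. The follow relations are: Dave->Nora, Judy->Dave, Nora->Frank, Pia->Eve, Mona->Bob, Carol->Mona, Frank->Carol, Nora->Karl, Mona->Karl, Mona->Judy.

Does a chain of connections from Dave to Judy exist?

Yes

Explore from Dave.
Distance 1: reach Nora.
Distance 2: reach Frank, Karl.
Distance 3: reach Carol.
Distance 4: reach Mona.
Distance 5: reach Bob, Judy.
Found Judy.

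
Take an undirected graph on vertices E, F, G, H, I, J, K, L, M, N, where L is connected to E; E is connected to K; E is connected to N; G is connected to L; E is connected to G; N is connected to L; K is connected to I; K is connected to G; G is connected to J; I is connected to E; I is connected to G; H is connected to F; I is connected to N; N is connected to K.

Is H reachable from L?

No

Explore from L.
Distance 1: reach E, G, N.
Distance 2: reach I, J, K.
The search is exhausted without reaching H; it lies in a different component.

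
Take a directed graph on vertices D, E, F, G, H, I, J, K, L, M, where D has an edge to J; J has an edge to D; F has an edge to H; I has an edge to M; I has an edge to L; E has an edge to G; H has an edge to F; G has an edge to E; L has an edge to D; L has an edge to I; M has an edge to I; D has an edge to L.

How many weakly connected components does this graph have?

From D: component {D, I, J, L, M}.
From E: component {E, G}.
From F: component {F, H}.
From K: component {K}.
That's 4 components.

4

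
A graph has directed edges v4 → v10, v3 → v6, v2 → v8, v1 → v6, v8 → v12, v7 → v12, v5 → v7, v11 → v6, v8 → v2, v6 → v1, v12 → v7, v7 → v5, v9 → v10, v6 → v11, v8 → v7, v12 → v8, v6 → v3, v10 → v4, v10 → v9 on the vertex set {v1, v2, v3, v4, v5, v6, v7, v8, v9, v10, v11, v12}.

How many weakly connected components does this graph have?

3

From v1: component {v1, v3, v6, v11}.
From v2: component {v2, v5, v7, v8, v12}.
From v4: component {v4, v9, v10}.
That's 3 components.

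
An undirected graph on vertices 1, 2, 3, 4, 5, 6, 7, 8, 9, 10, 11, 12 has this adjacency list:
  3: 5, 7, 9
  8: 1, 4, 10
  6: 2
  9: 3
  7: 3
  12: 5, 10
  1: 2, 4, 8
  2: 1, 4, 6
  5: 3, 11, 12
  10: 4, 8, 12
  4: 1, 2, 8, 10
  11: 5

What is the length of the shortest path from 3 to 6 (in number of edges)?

Distance 0: 3.
Distance 1: 5, 7, 9.
Distance 2: 11, 12.
Distance 3: 10.
Distance 4: 4, 8.
Distance 5: 1, 2.
Distance 6: 6 — contains 6.

6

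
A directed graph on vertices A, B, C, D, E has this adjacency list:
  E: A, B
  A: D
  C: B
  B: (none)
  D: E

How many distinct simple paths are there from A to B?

A→D→E→B

1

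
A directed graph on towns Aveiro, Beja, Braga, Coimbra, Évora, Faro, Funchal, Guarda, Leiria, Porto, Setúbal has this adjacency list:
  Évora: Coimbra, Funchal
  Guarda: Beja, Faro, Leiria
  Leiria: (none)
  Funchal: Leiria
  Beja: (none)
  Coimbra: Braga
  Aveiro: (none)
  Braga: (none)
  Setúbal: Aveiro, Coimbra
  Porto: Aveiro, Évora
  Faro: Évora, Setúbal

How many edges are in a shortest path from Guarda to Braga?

Distance 0: Guarda.
Distance 1: Beja, Faro, Leiria.
Distance 2: Évora, Setúbal.
Distance 3: Aveiro, Coimbra, Funchal.
Distance 4: Braga — contains Braga.

4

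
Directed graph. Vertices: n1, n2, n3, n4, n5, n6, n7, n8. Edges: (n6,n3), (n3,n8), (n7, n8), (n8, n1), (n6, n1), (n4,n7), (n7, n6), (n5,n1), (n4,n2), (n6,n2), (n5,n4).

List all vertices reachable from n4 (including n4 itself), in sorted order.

Start at n4.
Its neighbours: n2, n7.
Then their neighbours: n6, n8.
Then next layer: n1, n3.
Nothing further is reachable.

n1, n2, n3, n4, n6, n7, n8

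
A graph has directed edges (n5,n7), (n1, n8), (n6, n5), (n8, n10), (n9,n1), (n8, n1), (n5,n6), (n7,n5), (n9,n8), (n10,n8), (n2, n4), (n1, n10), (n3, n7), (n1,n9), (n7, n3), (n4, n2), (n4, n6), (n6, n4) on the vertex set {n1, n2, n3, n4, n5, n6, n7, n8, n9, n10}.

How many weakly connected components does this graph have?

From n1: component {n1, n8, n9, n10}.
From n2: component {n2, n3, n4, n5, n6, n7}.
That's 2 components.

2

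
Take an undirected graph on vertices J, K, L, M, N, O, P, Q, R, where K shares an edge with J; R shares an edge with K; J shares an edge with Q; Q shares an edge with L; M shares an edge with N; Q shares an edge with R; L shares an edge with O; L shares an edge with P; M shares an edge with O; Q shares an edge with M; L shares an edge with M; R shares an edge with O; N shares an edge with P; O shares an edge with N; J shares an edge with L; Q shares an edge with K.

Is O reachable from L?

Explore from L.
Distance 1: reach J, M, O, P, Q.
Found O.

Yes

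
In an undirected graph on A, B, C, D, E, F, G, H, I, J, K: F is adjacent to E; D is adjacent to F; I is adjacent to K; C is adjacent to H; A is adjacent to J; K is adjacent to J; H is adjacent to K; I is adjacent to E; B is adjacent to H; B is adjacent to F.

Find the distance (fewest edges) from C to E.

Distance 0: C.
Distance 1: H.
Distance 2: B, K.
Distance 3: F, I, J.
Distance 4: A, D, E — contains E.

4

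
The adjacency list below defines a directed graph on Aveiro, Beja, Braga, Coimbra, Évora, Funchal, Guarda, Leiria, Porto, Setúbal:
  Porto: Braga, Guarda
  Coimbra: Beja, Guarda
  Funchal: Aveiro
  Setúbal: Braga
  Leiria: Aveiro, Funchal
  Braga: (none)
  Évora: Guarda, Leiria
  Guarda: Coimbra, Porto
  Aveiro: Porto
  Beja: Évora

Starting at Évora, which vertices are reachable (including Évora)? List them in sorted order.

Start at Évora.
Its neighbours: Guarda, Leiria.
Then their neighbours: Aveiro, Coimbra, Funchal, Porto.
Then next layer: Beja, Braga.
Nothing further is reachable.

Aveiro, Beja, Braga, Coimbra, Évora, Funchal, Guarda, Leiria, Porto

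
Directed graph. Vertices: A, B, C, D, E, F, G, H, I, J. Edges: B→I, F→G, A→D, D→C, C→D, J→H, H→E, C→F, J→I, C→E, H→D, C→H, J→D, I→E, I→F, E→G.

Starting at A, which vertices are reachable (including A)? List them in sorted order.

Start at A.
Its neighbours: D.
Then their neighbours: C.
Then next layer: E, F, H.
Then next layer: G.
Nothing further is reachable.

A, C, D, E, F, G, H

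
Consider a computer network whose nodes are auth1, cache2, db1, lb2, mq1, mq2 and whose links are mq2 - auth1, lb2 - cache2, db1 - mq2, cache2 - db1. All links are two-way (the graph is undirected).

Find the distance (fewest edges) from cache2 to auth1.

3

Distance 0: cache2.
Distance 1: db1, lb2.
Distance 2: mq2.
Distance 3: auth1 — contains auth1.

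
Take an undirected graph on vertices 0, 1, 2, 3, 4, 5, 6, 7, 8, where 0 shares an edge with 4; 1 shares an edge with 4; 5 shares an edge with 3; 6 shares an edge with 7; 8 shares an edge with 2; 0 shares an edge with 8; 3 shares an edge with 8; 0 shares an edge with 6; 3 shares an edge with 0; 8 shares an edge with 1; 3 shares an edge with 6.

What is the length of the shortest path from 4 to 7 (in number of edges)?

Distance 0: 4.
Distance 1: 0, 1.
Distance 2: 3, 6, 8.
Distance 3: 2, 5, 7 — contains 7.

3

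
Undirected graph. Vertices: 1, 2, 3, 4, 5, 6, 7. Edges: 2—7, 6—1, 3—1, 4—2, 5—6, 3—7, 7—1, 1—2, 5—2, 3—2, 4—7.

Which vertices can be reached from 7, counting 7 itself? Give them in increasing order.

1, 2, 3, 4, 5, 6, 7

Start at 7.
Its neighbours: 1, 2, 3, 4.
Then their neighbours: 5, 6.
Every vertex is now reached.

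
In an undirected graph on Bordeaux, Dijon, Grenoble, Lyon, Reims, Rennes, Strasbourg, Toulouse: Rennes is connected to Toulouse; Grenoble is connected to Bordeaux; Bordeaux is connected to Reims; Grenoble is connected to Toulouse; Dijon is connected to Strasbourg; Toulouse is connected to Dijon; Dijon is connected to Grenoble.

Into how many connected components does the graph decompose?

From Bordeaux: component {Bordeaux, Dijon, Grenoble, Reims, Rennes, Strasbourg, Toulouse}.
From Lyon: component {Lyon}.
That's 2 components.

2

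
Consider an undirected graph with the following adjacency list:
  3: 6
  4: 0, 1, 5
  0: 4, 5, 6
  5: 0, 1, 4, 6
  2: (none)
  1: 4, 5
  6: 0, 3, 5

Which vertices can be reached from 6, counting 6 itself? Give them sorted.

Start at 6.
Its neighbours: 0, 3, 5.
Then their neighbours: 1, 4.
Nothing further is reachable.

0, 1, 3, 4, 5, 6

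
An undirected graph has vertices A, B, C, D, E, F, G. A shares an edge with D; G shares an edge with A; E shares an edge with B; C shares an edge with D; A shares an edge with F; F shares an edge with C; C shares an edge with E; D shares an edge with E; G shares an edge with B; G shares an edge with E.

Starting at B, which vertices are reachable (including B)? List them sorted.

A, B, C, D, E, F, G

Start at B.
Its neighbours: E, G.
Then their neighbours: A, C, D.
Then next layer: F.
Every vertex is now reached.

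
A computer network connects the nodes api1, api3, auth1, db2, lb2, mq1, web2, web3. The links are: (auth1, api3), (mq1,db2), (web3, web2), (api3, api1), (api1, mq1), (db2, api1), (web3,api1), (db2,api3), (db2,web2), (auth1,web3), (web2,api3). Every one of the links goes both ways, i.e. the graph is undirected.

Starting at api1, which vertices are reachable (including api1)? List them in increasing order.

Start at api1.
Its neighbours: api3, db2, mq1, web3.
Then their neighbours: auth1, web2.
Nothing further is reachable.

api1, api3, auth1, db2, mq1, web2, web3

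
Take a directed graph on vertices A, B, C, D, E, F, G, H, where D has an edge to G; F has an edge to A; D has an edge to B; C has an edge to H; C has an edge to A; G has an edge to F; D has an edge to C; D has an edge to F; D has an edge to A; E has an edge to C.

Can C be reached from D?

Explore from D.
Distance 1: reach A, B, C, F, G.
Found C.

Yes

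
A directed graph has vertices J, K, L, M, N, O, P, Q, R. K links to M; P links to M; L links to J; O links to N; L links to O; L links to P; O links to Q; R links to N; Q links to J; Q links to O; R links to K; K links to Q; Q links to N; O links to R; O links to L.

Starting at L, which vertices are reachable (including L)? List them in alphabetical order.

Start at L.
Its neighbours: J, O, P.
Then their neighbours: M, N, Q, R.
Then next layer: K.
Every vertex is now reached.

J, K, L, M, N, O, P, Q, R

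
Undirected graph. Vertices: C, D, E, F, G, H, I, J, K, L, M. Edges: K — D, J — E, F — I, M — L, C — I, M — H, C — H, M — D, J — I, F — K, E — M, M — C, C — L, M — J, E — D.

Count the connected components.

2

From C: component {C, D, E, F, H, I, J, K, L, M}.
From G: component {G}.
That's 2 components.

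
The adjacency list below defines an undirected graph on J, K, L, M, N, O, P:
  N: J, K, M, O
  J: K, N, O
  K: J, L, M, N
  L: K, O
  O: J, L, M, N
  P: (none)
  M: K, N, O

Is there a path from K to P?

No

Explore from K.
Distance 1: reach J, L, M, N.
Distance 2: reach O.
The search is exhausted without reaching P; it lies in a different component.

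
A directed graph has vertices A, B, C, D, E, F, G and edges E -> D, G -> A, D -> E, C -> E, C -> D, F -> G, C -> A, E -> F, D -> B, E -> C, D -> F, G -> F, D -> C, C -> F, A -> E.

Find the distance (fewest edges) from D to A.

2

Distance 0: D.
Distance 1: B, C, E, F.
Distance 2: A, G — contains A.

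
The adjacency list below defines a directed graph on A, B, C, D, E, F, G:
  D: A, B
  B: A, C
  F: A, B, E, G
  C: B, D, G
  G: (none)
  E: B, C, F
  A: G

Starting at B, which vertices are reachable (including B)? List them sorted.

A, B, C, D, G

Start at B.
Its neighbours: A, C.
Then their neighbours: D, G.
Nothing further is reachable.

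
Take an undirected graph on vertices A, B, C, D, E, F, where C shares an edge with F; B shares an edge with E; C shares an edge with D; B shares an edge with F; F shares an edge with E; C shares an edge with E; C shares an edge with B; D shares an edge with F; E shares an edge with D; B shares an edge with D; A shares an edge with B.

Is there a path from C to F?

Yes

Explore from C.
Distance 1: reach B, D, E, F.
Found F.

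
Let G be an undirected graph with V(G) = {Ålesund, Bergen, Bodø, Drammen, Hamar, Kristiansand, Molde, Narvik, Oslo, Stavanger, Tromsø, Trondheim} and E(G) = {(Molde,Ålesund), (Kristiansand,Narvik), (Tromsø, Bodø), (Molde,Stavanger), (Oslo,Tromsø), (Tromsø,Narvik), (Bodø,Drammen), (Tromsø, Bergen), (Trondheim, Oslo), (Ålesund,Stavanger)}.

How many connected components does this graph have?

3

From Ålesund: component {Ålesund, Molde, Stavanger}.
From Bergen: component {Bergen, Bodø, Drammen, Kristiansand, Narvik, Oslo, Tromsø, Trondheim}.
From Hamar: component {Hamar}.
That's 3 components.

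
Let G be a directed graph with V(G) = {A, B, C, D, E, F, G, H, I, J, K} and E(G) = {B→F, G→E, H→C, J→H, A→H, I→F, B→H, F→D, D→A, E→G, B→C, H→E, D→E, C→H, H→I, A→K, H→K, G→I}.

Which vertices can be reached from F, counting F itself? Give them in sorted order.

Start at F.
Its neighbours: D.
Then their neighbours: A, E.
Then next layer: G, H, K.
Then next layer: C, I.
Nothing further is reachable.

A, C, D, E, F, G, H, I, K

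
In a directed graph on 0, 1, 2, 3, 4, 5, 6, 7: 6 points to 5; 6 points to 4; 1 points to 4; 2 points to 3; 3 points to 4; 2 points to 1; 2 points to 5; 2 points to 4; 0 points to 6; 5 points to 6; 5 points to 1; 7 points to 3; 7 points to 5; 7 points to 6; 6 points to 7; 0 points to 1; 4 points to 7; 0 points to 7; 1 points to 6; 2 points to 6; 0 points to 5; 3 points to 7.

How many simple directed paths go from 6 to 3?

3

6→4→7→3
6→5→1→4→7→3
6→7→3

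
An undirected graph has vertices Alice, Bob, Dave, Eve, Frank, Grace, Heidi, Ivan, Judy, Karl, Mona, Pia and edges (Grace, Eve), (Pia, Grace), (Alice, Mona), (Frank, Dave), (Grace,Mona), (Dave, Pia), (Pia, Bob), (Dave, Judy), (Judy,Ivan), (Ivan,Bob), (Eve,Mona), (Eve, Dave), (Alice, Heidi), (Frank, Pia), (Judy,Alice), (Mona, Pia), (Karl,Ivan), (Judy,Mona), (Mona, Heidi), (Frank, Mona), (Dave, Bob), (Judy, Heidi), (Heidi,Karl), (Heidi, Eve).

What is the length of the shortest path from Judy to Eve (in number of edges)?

2

Distance 0: Judy.
Distance 1: Alice, Dave, Heidi, Ivan, Mona.
Distance 2: Bob, Eve, Frank, Grace, Karl, Pia — contains Eve.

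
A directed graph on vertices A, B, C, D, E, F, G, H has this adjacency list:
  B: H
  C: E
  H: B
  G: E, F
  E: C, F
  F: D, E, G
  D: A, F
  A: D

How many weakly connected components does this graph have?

From A: component {A, C, D, E, F, G}.
From B: component {B, H}.
That's 2 components.

2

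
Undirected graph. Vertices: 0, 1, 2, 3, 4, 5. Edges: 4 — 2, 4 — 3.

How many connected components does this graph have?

From 0: component {0}.
From 1: component {1}.
From 2: component {2, 3, 4}.
From 5: component {5}.
That's 4 components.

4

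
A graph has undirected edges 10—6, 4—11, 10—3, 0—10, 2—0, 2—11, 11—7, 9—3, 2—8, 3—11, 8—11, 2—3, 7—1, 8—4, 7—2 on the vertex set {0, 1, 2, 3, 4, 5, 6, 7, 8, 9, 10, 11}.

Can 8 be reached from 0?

Yes

Explore from 0.
Distance 1: reach 2, 10.
Distance 2: reach 3, 6, 7, 8, 11.
Found 8.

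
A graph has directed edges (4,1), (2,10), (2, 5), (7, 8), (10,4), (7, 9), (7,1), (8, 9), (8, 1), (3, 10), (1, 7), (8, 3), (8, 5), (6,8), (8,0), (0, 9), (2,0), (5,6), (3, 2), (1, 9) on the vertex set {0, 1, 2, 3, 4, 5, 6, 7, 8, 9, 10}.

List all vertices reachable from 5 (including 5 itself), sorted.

Start at 5.
Its neighbours: 6.
Then their neighbours: 8.
Then next layer: 0, 1, 3, 9.
Then next layer: 2, 7, 10.
Then next layer: 4.
Every vertex is now reached.

0, 1, 2, 3, 4, 5, 6, 7, 8, 9, 10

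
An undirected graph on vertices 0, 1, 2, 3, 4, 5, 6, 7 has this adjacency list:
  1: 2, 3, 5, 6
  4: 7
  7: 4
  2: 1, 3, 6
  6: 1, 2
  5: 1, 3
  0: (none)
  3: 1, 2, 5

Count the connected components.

From 0: component {0}.
From 1: component {1, 2, 3, 5, 6}.
From 4: component {4, 7}.
That's 3 components.

3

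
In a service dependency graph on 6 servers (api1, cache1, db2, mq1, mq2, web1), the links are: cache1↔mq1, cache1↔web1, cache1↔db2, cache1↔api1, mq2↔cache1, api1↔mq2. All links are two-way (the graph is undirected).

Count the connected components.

1

From api1: component {api1, cache1, db2, mq1, mq2, web1}.
That's 1 component.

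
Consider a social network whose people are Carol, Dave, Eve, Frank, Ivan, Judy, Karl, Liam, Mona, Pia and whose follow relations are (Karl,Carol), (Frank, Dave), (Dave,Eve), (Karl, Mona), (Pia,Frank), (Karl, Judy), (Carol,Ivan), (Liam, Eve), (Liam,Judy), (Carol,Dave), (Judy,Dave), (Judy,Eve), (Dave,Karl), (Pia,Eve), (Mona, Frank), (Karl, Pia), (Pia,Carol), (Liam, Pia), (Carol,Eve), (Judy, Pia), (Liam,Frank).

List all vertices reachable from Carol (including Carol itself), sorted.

Start at Carol.
Its neighbours: Dave, Eve, Ivan.
Then their neighbours: Karl.
Then next layer: Judy, Mona, Pia.
Then next layer: Frank.
Nothing further is reachable.

Carol, Dave, Eve, Frank, Ivan, Judy, Karl, Mona, Pia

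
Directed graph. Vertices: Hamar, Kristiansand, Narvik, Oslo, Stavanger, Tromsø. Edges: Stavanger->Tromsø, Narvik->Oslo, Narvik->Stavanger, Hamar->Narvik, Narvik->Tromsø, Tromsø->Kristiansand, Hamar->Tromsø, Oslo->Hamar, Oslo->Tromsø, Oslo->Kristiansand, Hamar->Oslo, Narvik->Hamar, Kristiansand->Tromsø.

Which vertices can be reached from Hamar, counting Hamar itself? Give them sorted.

Hamar, Kristiansand, Narvik, Oslo, Stavanger, Tromsø

Start at Hamar.
Its neighbours: Narvik, Oslo, Tromsø.
Then their neighbours: Kristiansand, Stavanger.
Every vertex is now reached.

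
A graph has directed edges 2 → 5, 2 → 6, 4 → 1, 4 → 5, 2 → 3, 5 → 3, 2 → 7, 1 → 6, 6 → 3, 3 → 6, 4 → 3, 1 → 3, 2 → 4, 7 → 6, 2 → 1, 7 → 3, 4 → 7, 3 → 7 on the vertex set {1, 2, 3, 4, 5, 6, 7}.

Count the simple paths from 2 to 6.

19

2→1→3→6
2→1→3→7→6
2→1→6
2→3→6
2→3→7→6
2→4→1→3→6
2→4→1→3→7→6
2→4→1→6
... and 11 more.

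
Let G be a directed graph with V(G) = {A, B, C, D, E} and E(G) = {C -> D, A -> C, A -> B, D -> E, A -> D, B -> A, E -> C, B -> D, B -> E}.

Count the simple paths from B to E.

B→A→C→D→E
B→A→D→E
B→D→E
B→E

4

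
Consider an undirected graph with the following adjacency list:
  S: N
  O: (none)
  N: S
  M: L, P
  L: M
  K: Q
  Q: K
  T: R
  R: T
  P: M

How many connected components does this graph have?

From K: component {K, Q}.
From L: component {L, M, P}.
From N: component {N, S}.
From O: component {O}.
From R: component {R, T}.
That's 5 components.

5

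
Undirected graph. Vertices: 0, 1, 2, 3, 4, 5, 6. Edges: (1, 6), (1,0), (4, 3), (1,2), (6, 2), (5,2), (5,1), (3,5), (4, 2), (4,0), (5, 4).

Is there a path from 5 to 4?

Yes

Explore from 5.
Distance 1: reach 1, 2, 3, 4.
Found 4.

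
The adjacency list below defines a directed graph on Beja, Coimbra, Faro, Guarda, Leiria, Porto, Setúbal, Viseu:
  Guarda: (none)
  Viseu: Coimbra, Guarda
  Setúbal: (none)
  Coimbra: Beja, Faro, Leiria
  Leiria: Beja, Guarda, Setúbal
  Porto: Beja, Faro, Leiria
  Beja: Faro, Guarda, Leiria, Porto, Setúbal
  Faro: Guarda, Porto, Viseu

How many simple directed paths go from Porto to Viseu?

Porto→Beja→Faro→Viseu
Porto→Faro→Viseu
Porto→Leiria→Beja→Faro→Viseu

3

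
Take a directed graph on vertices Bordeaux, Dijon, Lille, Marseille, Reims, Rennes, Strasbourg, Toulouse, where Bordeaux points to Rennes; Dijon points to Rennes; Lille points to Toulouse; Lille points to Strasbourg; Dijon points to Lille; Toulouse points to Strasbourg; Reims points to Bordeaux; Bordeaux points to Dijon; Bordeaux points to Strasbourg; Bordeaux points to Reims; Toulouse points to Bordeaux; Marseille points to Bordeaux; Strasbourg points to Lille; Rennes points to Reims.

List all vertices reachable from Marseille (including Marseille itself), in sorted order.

Bordeaux, Dijon, Lille, Marseille, Reims, Rennes, Strasbourg, Toulouse

Start at Marseille.
Its neighbours: Bordeaux.
Then their neighbours: Dijon, Reims, Rennes, Strasbourg.
Then next layer: Lille.
Then next layer: Toulouse.
Every vertex is now reached.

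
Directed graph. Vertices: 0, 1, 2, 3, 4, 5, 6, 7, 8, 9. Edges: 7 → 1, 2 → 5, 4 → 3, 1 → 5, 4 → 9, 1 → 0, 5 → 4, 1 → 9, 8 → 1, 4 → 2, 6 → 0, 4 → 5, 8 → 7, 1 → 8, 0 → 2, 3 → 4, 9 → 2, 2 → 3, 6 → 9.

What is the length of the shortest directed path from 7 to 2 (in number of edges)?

Distance 0: 7.
Distance 1: 1.
Distance 2: 0, 5, 8, 9.
Distance 3: 2, 4 — contains 2.

3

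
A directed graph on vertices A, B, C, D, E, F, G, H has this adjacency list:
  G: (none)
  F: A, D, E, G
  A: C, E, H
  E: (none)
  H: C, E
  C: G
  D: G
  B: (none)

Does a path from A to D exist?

No

Explore from A.
Distance 1: reach C, E, H.
Distance 2: reach G.
The search from A is exhausted; no directed path reaches D.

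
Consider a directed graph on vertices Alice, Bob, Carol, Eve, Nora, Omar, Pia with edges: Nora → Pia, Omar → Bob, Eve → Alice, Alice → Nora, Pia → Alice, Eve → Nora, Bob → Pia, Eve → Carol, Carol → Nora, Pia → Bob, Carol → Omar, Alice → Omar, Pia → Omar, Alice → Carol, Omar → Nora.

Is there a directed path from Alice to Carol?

Explore from Alice.
Distance 1: reach Carol, Nora, Omar.
Found Carol.

Yes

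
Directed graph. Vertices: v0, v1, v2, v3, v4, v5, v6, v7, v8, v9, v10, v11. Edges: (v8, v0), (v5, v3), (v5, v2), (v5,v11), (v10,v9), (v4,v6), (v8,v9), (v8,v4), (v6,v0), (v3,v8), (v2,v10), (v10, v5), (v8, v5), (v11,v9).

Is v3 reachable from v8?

Yes

Explore from v8.
Distance 1: reach v0, v4, v5, v9.
Distance 2: reach v2, v3, v6, v11.
Found v3.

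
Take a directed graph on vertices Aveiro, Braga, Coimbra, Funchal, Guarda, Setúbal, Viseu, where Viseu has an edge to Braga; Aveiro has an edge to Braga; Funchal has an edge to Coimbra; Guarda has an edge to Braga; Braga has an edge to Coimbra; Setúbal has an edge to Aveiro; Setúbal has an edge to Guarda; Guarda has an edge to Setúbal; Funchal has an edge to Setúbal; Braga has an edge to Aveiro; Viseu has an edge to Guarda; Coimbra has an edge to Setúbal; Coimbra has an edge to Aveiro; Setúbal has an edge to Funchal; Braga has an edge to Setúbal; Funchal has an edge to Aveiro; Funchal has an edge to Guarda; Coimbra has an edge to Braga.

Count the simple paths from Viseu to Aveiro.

Viseu→Braga→Aveiro
Viseu→Braga→Coimbra→Aveiro
Viseu→Braga→Coimbra→Setúbal→Aveiro
Viseu→Braga→Coimbra→Setúbal→Funchal→Aveiro
Viseu→Braga→Setúbal→Aveiro
Viseu→Braga→Setúbal→Funchal→Aveiro
Viseu→Braga→Setúbal→Funchal→Coimbra→Aveiro
Viseu→Guarda→Braga→Aveiro
... and 10 more.

18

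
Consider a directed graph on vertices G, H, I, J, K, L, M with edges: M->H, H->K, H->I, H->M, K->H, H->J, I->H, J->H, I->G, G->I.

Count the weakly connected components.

2

From G: component {G, H, I, J, K, M}.
From L: component {L}.
That's 2 components.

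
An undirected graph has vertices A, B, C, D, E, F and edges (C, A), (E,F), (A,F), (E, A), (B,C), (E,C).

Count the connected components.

2

From A: component {A, B, C, E, F}.
From D: component {D}.
That's 2 components.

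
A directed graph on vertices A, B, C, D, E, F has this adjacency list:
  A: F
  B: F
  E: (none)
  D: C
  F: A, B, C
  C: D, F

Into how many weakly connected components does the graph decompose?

From A: component {A, B, C, D, F}.
From E: component {E}.
That's 2 components.

2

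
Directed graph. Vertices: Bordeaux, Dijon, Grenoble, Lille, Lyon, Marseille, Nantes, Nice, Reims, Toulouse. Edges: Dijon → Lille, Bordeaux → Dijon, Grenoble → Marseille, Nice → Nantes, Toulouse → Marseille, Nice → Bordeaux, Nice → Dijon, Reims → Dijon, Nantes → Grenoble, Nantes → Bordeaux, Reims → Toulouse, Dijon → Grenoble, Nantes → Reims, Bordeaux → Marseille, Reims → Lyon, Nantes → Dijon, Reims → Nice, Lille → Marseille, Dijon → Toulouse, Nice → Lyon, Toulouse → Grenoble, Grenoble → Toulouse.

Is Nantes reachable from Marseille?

Marseille has no outgoing edges, so nothing is reachable from it.

No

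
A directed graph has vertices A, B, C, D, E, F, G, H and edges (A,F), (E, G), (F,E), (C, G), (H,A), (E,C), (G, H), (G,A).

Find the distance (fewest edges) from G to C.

Distance 0: G.
Distance 1: A, H.
Distance 2: F.
Distance 3: E.
Distance 4: C — contains C.

4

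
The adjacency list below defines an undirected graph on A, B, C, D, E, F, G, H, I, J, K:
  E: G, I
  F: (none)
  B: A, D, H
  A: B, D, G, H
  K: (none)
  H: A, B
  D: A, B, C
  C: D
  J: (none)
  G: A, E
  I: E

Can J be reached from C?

No

Explore from C.
Distance 1: reach D.
Distance 2: reach A, B.
Distance 3: reach G, H.
Distance 4: reach E.
Distance 5: reach I.
The search is exhausted without reaching J; it lies in a different component.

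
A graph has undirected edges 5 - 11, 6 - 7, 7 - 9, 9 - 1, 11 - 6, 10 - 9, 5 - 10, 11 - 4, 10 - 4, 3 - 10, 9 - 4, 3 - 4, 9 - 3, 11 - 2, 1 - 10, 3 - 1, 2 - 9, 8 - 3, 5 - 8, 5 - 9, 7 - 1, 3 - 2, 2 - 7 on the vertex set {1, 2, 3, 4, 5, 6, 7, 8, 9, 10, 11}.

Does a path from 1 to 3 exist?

Yes

Explore from 1.
Distance 1: reach 3, 7, 9, 10.
Found 3.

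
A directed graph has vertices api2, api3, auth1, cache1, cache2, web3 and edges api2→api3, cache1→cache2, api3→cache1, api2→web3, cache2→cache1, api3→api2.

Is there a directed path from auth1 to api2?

No

auth1 has no outgoing edges, so nothing is reachable from it.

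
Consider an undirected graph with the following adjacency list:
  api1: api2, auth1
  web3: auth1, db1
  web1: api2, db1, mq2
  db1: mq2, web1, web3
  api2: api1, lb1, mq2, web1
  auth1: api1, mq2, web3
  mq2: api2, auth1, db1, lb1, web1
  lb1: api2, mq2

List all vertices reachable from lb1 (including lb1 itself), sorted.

Start at lb1.
Its neighbours: api2, mq2.
Then their neighbours: api1, auth1, db1, web1.
Then next layer: web3.
Every vertex is now reached.

api1, api2, auth1, db1, lb1, mq2, web1, web3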